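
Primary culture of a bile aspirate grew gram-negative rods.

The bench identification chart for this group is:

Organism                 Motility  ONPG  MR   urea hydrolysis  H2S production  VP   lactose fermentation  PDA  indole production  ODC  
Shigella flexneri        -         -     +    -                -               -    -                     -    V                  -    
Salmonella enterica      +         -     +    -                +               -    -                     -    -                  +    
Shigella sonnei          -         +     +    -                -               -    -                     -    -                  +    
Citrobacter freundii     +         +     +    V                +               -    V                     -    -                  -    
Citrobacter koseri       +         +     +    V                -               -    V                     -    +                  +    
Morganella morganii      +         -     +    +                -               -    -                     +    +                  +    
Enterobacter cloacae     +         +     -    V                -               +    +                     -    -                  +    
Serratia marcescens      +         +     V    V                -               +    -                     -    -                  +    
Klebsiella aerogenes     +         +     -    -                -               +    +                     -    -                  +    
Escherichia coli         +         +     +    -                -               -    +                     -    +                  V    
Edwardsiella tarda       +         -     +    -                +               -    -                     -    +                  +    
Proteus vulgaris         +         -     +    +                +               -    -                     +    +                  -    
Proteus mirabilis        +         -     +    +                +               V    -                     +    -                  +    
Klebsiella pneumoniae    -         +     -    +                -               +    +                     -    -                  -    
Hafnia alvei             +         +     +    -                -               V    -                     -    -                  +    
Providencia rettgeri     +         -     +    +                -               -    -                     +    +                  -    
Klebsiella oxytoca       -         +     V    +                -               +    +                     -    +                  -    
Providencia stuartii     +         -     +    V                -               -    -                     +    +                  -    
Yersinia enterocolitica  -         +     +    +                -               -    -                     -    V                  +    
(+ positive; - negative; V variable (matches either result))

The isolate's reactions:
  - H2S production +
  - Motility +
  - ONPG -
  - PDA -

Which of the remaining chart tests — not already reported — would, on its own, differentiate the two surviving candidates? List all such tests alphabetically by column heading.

ONPG -: excludes 11 organisms — 8 left.
Motility +: excludes Shigella flexneri — 7 left.
H2S production +: excludes Morganella morganii, Providencia rettgeri, Providencia stuartii — 4 left.
PDA -: excludes Proteus vulgaris, Proteus mirabilis — 2 left.
Two candidates remain: Edwardsiella tarda and Salmonella enterica.
  MR: + vs + — same for both, does not separate.
  urea hydrolysis: - vs - — same for both, does not separate.
  VP: - vs - — same for both, does not separate.
  lactose fermentation: - vs - — same for both, does not separate.
  indole production: Edwardsiella tarda +, Salmonella enterica - — discriminates.
  ODC: + vs + — same for both, does not separate.

indole production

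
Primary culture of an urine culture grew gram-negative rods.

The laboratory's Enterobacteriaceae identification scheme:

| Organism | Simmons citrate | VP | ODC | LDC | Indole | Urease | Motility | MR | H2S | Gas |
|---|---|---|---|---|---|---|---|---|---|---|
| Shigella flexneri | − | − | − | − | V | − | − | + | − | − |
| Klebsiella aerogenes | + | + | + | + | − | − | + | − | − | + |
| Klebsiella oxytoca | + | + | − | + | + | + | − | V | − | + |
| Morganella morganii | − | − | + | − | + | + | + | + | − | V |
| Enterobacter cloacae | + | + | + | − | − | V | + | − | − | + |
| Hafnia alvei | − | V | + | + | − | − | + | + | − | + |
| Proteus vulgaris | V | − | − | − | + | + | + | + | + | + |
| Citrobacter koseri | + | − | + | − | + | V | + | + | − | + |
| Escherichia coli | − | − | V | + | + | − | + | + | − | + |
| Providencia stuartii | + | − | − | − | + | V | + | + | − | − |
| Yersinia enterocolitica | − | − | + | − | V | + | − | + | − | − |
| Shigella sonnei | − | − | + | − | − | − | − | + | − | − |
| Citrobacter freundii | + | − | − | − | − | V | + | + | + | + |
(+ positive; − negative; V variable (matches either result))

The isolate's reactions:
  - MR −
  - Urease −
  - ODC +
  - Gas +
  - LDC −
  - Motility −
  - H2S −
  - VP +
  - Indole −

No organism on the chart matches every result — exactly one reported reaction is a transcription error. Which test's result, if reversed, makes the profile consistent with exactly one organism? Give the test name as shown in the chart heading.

Motility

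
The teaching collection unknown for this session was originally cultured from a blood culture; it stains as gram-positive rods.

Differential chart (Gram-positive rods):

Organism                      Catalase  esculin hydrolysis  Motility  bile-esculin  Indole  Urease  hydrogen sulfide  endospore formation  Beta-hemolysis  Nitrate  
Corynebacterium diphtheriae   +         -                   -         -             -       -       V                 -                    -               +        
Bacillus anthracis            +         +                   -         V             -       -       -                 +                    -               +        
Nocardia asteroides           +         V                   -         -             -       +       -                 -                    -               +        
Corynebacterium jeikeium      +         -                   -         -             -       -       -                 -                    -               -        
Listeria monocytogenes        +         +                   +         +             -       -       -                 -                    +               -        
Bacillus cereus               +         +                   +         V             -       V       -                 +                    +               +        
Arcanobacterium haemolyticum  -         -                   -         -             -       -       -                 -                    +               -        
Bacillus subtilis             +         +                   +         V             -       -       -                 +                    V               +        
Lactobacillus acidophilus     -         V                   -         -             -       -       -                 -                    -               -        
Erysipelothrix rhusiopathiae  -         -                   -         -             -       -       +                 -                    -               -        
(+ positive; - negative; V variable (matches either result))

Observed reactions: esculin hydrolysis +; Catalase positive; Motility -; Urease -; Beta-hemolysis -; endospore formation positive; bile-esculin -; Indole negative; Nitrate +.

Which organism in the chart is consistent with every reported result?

Urease -: excludes Nocardia asteroides — 9 left.
bile-esculin -: excludes Listeria monocytogenes — 8 left.
Beta-hemolysis -: excludes Bacillus cereus, Arcanobacterium haemolyticum — 6 left.
endospore formation +: excludes Corynebacterium diphtheriae, Corynebacterium jeikeium, Lactobacillus acidophilus, Erysipelothrix rhusiopathiae — 2 left.
Indole -: all 2 remaining candidates are consistent.
Nitrate +: all 2 remaining candidates are consistent.
Catalase +: all 2 remaining candidates are consistent.
esculin hydrolysis +: all 2 remaining candidates are consistent.
Motility -: excludes Bacillus subtilis — 1 left.

Bacillus anthracis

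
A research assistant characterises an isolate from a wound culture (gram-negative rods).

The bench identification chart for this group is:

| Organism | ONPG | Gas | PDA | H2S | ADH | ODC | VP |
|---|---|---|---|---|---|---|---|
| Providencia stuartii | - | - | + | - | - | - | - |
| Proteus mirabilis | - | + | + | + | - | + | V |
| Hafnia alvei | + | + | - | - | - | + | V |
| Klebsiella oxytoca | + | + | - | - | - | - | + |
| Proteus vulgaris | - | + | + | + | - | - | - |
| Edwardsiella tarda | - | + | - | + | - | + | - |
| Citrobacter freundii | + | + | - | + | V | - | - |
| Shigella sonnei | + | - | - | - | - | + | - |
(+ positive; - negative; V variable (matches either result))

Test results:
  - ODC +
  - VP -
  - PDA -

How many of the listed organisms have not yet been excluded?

ODC +: excludes Providencia stuartii, Klebsiella oxytoca, Proteus vulgaris, Citrobacter freundii — 4 left.
PDA -: excludes Proteus mirabilis — 3 left.
VP -: all 3 remaining candidates are consistent.
Still consistent: Edwardsiella tarda, Hafnia alvei, Shigella sonnei.

3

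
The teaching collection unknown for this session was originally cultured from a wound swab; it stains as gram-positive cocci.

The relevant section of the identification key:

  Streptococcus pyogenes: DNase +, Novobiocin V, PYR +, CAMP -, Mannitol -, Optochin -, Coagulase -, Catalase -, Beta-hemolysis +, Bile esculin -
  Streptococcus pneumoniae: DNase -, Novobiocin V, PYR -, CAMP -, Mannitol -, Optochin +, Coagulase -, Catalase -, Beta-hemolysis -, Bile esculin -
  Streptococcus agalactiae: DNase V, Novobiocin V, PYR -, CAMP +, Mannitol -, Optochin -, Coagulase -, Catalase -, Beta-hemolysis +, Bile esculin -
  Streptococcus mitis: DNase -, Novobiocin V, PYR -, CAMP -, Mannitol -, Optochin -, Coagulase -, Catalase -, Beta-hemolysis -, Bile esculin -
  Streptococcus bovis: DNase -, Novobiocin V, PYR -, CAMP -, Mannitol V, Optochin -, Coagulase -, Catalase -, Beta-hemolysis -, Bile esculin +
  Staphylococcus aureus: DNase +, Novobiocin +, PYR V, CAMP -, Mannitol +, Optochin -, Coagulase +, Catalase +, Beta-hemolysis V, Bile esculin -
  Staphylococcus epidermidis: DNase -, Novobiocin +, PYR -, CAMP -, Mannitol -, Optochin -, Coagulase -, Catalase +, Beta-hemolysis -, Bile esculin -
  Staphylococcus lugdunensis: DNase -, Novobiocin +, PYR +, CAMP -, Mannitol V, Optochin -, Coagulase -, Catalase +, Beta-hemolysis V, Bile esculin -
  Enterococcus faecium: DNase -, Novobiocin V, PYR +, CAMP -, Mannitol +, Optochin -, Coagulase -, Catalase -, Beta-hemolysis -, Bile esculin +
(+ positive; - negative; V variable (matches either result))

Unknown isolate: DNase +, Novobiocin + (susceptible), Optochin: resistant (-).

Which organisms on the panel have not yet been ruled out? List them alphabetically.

Staphylococcus aureus, Streptococcus agalactiae, Streptococcus pyogenes

DNase +: excludes 6 organisms — 3 left.
Novobiocin +: all 3 remaining candidates are consistent.
Optochin -: all 3 remaining candidates are consistent.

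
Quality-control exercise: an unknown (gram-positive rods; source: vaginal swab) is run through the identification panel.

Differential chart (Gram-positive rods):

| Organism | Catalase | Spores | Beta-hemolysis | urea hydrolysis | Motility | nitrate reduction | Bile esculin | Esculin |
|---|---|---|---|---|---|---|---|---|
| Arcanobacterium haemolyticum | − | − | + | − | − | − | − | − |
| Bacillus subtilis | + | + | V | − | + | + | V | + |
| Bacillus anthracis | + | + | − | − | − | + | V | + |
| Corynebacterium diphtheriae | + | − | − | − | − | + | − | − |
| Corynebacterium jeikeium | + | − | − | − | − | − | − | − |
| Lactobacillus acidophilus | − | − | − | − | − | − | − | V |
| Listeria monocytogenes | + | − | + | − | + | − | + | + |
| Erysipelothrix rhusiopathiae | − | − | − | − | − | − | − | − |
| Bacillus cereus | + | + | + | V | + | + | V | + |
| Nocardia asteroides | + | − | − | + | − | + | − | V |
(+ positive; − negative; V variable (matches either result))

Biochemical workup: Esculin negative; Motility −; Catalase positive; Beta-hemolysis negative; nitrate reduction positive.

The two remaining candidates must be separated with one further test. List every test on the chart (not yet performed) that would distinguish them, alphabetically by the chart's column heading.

Catalase +: excludes Arcanobacterium haemolyticum, Lactobacillus acidophilus, Erysipelothrix rhusiopathiae — 7 left.
Motility −: excludes Bacillus subtilis, Listeria monocytogenes, Bacillus cereus — 4 left.
Beta-hemolysis −: all 4 remaining candidates are consistent.
nitrate reduction +: excludes Corynebacterium jeikeium — 3 left.
Esculin −: excludes Bacillus anthracis — 2 left.
Two candidates remain: Corynebacterium diphtheriae and Nocardia asteroides.
  Spores: − vs − — same for both, does not separate.
  urea hydrolysis: Corynebacterium diphtheriae −, Nocardia asteroides + — discriminates.
  Bile esculin: − vs − — same for both, does not separate.

urea hydrolysis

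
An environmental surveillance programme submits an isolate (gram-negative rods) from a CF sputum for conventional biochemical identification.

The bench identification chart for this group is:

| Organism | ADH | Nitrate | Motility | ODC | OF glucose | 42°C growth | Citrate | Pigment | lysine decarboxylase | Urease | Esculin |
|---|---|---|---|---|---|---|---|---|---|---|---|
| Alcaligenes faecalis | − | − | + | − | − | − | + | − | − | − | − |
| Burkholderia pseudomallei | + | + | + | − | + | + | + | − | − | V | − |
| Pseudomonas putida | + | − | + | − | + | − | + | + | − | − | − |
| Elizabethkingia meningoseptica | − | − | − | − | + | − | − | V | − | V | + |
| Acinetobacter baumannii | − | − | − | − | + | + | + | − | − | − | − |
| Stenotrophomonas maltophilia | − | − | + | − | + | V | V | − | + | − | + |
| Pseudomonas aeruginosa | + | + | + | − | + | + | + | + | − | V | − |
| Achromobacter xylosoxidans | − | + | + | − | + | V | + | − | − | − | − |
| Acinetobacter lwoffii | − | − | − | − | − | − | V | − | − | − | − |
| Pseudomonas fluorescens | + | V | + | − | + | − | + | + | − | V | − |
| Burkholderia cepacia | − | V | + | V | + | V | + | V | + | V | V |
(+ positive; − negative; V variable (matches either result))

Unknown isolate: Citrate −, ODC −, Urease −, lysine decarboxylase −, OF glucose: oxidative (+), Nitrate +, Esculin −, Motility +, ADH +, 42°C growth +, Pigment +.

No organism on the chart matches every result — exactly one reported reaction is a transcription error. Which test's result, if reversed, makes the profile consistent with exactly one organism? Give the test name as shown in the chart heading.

As reported, no row in the chart matches all 11 reactions.
Reversing Urease → still no organism matches.
Reversing ODC → still no organism matches.
Reversing OF glucose → still no organism matches.
Reversing Esculin → still no organism matches.
Reversing lysine decarboxylase → still no organism matches.
Reversing Motility → still no organism matches.
Reversing Nitrate → still no organism matches.
Reversing Citrate (to +) → unique match: Pseudomonas aeruginosa.
Reversing 42°C growth → still no organism matches.
Reversing ADH → still no organism matches.
Reversing Pigment → still no organism matches.

Citrate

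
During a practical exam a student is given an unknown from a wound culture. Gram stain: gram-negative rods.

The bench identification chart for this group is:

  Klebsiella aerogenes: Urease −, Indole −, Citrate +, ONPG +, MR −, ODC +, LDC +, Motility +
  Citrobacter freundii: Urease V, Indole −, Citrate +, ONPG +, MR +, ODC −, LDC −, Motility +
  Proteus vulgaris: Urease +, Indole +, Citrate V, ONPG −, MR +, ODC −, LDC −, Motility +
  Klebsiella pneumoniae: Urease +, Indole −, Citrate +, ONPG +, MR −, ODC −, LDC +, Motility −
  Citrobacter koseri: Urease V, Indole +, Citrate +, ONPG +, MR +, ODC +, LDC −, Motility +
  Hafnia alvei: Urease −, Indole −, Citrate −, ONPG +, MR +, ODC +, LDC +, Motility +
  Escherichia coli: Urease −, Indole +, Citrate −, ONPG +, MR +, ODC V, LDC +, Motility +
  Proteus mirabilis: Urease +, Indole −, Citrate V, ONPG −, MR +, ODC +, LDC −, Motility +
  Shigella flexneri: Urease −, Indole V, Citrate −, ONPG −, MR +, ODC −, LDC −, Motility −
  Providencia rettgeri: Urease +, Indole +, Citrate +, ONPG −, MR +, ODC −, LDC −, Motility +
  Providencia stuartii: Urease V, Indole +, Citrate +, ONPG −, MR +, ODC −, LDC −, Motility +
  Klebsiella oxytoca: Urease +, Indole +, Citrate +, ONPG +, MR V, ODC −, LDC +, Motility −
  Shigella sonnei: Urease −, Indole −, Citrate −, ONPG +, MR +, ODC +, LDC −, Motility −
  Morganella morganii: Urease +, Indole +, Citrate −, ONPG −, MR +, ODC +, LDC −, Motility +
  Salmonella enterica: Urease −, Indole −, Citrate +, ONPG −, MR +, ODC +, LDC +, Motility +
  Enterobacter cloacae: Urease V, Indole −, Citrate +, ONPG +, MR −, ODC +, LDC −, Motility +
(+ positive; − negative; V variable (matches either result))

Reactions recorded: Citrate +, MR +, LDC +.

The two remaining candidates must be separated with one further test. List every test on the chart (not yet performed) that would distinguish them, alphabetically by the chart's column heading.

MR +: excludes Klebsiella aerogenes, Klebsiella pneumoniae, Enterobacter cloacae — 13 left.
LDC +: excludes 9 organisms — 4 left.
Citrate +: excludes Hafnia alvei, Escherichia coli — 2 left.
Two candidates remain: Klebsiella oxytoca and Salmonella enterica.
  Urease: Klebsiella oxytoca +, Salmonella enterica − — discriminates.
  Indole: Klebsiella oxytoca +, Salmonella enterica − — discriminates.
  ONPG: Klebsiella oxytoca +, Salmonella enterica − — discriminates.
  ODC: Klebsiella oxytoca −, Salmonella enterica + — discriminates.
  Motility: Klebsiella oxytoca −, Salmonella enterica + — discriminates.

Indole, Motility, ODC, ONPG, Urease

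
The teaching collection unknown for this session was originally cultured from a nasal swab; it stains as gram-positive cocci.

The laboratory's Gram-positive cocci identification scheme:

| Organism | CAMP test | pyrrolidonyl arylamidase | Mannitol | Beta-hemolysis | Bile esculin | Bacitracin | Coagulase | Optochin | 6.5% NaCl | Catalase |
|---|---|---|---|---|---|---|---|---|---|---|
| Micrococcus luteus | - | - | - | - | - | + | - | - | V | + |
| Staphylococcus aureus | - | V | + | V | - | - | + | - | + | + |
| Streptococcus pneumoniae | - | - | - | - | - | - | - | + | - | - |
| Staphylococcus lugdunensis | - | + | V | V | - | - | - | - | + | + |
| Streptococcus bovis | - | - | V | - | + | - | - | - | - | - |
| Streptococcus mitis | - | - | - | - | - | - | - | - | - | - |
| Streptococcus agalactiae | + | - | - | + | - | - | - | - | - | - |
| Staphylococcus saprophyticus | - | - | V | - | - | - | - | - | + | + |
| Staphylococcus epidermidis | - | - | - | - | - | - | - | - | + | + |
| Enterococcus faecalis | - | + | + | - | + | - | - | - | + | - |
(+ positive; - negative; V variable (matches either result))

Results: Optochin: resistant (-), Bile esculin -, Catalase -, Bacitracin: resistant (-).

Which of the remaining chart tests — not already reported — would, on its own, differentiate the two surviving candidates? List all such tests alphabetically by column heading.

Beta-hemolysis, CAMP test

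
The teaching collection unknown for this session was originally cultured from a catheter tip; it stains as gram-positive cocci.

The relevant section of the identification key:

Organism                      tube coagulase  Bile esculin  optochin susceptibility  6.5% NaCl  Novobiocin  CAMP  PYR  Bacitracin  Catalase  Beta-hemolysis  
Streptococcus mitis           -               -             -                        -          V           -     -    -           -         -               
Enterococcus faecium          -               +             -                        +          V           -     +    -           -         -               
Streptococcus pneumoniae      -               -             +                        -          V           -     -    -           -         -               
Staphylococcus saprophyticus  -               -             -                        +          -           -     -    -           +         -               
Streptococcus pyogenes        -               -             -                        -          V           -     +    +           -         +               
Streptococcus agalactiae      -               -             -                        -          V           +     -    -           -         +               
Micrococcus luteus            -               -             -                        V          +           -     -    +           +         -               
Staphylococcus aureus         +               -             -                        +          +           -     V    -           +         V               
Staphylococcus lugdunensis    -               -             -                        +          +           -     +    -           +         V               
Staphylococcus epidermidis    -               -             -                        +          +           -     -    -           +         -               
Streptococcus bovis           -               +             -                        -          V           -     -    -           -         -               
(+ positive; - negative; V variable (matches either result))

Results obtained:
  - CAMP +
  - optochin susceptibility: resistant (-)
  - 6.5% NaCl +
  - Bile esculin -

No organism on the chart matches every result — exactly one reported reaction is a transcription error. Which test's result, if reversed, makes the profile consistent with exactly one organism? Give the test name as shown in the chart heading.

6.5% NaCl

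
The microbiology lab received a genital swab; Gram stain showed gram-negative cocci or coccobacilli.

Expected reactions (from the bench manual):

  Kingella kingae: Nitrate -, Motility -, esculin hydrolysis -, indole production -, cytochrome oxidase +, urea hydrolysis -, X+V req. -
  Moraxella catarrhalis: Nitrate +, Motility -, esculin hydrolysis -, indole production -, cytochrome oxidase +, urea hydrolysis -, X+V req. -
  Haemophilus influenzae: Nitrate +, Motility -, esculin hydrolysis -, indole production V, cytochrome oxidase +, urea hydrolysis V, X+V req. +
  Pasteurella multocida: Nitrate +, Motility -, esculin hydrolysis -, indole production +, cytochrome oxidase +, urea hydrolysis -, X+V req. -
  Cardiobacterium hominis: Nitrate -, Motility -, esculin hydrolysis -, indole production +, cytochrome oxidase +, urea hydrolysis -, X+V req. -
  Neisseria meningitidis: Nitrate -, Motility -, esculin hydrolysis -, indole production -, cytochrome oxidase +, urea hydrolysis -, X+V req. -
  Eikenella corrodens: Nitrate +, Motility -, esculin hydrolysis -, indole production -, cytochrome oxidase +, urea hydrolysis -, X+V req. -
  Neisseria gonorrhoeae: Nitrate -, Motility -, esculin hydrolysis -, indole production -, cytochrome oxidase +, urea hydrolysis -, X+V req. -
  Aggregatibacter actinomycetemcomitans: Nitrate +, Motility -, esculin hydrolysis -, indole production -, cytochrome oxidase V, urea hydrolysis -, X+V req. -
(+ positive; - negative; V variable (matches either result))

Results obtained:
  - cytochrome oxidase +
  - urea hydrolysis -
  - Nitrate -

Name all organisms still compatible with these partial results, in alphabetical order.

Nitrate -: excludes 5 organisms — 4 left.
cytochrome oxidase +: all 4 remaining candidates are consistent.
urea hydrolysis -: all 4 remaining candidates are consistent.

Cardiobacterium hominis, Kingella kingae, Neisseria gonorrhoeae, Neisseria meningitidis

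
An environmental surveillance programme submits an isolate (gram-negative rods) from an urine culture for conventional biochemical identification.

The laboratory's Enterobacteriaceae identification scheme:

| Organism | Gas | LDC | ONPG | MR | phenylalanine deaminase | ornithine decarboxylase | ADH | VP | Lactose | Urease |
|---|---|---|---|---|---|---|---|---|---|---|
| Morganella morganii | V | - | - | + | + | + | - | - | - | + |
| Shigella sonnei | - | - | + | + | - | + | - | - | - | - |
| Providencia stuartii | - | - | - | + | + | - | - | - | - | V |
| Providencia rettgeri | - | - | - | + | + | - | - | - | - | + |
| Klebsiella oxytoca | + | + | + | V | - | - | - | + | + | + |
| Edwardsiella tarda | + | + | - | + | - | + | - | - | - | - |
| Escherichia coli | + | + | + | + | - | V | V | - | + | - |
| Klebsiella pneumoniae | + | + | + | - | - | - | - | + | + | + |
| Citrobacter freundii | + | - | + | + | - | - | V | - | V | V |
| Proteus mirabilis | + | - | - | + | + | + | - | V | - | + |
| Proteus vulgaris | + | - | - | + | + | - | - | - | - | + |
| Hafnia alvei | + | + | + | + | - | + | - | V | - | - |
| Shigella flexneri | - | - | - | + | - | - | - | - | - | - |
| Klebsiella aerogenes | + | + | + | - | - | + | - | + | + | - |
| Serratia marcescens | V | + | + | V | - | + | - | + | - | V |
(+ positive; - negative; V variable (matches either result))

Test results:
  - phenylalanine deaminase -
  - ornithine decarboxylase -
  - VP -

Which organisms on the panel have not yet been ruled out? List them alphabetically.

VP -: excludes Klebsiella oxytoca, Klebsiella pneumoniae, Klebsiella aerogenes, Serratia marcescens — 11 left.
ornithine decarboxylase -: excludes 5 organisms — 6 left.
phenylalanine deaminase -: excludes Providencia stuartii, Providencia rettgeri, Proteus vulgaris — 3 left.

Citrobacter freundii, Escherichia coli, Shigella flexneri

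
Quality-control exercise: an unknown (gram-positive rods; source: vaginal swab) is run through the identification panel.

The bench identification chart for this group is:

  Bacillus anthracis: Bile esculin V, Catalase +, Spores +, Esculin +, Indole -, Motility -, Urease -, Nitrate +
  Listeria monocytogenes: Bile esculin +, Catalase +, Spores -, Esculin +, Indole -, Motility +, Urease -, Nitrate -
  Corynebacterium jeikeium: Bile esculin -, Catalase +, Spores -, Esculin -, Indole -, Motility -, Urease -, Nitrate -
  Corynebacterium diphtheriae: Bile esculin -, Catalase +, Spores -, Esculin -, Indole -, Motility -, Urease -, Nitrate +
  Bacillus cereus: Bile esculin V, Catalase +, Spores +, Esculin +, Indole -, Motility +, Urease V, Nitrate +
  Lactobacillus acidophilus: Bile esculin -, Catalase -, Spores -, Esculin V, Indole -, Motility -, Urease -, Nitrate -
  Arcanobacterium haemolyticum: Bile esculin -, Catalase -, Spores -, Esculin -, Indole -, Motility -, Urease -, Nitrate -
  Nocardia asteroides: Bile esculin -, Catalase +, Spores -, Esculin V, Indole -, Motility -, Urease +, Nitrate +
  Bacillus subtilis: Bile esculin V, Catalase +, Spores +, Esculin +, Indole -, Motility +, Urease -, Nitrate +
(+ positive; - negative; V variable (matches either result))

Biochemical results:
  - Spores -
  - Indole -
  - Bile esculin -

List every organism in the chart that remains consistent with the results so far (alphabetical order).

Indole -: all 9 remaining candidates are consistent.
Spores -: excludes Bacillus anthracis, Bacillus cereus, Bacillus subtilis — 6 left.
Bile esculin -: excludes Listeria monocytogenes — 5 left.

Arcanobacterium haemolyticum, Corynebacterium diphtheriae, Corynebacterium jeikeium, Lactobacillus acidophilus, Nocardia asteroides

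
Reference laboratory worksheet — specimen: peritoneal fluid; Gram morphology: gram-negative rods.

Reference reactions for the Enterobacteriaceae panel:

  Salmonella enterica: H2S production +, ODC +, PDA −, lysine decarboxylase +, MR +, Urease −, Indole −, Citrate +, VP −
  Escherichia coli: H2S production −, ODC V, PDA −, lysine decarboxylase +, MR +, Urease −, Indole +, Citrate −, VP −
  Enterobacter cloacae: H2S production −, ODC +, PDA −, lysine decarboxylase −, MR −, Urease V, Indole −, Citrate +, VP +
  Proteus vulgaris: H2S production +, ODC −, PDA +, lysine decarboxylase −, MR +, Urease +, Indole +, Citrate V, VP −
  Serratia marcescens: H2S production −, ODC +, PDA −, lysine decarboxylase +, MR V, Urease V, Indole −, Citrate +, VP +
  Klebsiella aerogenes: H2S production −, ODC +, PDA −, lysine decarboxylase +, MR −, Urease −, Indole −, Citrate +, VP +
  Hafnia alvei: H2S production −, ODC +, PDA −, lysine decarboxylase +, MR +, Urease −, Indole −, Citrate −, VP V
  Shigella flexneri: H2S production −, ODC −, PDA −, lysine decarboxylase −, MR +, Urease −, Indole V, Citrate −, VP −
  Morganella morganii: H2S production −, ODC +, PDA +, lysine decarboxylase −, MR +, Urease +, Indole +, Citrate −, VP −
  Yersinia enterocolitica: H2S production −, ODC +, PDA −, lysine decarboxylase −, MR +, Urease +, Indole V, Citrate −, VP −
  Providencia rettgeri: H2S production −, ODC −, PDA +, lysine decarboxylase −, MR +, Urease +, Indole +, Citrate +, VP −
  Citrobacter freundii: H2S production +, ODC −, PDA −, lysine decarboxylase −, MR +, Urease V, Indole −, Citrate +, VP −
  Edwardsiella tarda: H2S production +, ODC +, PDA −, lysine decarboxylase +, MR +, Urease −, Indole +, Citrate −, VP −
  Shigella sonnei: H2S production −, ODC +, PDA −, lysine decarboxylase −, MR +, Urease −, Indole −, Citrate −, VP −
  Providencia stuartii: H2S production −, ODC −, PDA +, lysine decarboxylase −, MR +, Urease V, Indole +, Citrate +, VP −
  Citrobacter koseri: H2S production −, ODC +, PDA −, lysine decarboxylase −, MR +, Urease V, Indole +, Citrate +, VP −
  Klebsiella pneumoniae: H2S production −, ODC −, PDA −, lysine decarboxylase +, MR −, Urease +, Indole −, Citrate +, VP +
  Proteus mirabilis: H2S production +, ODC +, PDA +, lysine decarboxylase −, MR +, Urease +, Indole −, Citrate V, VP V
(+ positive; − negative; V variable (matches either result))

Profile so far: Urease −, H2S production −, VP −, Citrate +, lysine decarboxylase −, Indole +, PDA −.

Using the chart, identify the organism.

Citrobacter koseri

Indole +: excludes 9 organisms — 9 left.
Citrate +: excludes 5 organisms — 4 left.
lysine decarboxylase −: all 4 remaining candidates are consistent.
H2S production −: excludes Proteus vulgaris — 3 left.
PDA −: excludes Providencia rettgeri, Providencia stuartii — 1 left.
VP −: the one remaining candidate is consistent.
Urease −: the one remaining candidate is consistent.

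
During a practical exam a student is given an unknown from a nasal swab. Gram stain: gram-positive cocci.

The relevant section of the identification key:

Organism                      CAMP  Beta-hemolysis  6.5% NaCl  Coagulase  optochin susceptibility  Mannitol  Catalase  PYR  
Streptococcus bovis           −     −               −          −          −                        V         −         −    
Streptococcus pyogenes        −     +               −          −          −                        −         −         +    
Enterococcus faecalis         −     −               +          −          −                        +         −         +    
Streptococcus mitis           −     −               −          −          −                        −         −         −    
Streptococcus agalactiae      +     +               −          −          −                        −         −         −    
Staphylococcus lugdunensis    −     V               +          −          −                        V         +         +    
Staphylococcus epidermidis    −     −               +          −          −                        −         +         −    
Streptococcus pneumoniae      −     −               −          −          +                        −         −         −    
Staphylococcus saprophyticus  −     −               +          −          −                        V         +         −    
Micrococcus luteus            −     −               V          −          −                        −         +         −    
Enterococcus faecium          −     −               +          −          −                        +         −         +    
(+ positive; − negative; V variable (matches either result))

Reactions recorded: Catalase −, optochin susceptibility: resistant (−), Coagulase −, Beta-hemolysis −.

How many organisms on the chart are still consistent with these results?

Beta-hemolysis −: excludes Streptococcus pyogenes, Streptococcus agalactiae — 9 left.
Coagulase −: all 9 remaining candidates are consistent.
optochin susceptibility −: excludes Streptococcus pneumoniae — 8 left.
Catalase −: excludes Staphylococcus lugdunensis, Staphylococcus epidermidis, Staphylococcus saprophyticus, Micrococcus luteus — 4 left.
Still consistent: Enterococcus faecalis, Enterococcus faecium, Streptococcus bovis, Streptococcus mitis.

4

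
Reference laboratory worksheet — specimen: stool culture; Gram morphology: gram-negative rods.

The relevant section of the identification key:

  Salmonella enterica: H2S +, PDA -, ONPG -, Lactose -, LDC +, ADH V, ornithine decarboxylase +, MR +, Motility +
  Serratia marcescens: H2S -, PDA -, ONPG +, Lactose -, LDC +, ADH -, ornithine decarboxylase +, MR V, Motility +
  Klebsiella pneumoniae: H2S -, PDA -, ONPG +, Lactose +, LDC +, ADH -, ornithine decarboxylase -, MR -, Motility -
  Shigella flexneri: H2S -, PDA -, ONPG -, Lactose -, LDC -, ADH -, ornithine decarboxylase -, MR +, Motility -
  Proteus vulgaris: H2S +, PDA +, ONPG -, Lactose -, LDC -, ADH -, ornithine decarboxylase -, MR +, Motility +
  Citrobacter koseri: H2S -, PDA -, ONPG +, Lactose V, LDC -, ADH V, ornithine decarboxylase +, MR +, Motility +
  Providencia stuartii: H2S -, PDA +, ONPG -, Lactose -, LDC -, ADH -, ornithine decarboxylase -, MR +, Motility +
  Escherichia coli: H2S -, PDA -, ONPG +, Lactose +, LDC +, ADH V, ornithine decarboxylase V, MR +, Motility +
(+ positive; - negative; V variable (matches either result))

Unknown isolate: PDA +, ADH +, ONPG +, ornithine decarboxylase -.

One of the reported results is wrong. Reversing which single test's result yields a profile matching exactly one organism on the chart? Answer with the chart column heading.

PDA

As reported, no row in the chart matches all 4 reactions.
Reversing PDA (to -) → unique match: Escherichia coli.
Reversing ornithine decarboxylase → still no organism matches.
Reversing ADH → still no organism matches.
Reversing ONPG → still no organism matches.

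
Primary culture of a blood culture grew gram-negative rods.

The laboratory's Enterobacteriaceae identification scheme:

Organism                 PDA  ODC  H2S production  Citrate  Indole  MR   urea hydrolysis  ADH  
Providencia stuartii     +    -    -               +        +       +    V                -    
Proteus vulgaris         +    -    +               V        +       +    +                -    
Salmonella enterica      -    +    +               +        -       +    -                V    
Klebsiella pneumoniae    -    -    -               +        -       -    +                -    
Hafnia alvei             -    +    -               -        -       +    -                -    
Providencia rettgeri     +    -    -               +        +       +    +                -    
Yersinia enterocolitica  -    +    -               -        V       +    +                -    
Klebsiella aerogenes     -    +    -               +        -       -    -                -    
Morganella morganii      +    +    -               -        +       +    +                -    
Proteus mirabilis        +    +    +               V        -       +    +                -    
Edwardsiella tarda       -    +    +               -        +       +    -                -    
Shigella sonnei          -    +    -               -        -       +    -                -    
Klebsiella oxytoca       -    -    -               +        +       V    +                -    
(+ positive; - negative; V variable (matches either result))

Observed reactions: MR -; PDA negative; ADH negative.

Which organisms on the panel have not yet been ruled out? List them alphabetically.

Klebsiella aerogenes, Klebsiella oxytoca, Klebsiella pneumoniae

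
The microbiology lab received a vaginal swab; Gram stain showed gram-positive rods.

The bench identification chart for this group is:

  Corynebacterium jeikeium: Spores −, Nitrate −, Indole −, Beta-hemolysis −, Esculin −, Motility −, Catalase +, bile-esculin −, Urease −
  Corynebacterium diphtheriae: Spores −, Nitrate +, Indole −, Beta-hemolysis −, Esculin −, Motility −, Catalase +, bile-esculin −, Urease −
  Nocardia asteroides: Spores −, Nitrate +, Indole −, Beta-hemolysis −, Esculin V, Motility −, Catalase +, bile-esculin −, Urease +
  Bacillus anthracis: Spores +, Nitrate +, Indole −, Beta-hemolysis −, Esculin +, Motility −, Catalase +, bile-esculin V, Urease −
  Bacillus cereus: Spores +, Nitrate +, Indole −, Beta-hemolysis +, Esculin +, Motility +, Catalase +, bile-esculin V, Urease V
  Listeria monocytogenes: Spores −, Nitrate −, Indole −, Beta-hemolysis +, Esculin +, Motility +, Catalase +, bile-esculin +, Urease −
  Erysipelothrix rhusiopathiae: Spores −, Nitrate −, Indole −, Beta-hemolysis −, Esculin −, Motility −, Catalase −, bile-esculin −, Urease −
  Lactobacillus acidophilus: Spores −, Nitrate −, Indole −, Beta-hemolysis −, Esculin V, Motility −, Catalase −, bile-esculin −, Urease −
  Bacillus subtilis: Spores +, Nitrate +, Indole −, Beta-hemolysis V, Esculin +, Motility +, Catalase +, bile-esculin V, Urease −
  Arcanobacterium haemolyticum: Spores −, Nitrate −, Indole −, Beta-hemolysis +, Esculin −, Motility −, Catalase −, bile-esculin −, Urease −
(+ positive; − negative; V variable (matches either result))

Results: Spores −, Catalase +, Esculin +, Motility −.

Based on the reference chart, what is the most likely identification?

Catalase +: excludes Erysipelothrix rhusiopathiae, Lactobacillus acidophilus, Arcanobacterium haemolyticum — 7 left.
Motility −: excludes Bacillus cereus, Listeria monocytogenes, Bacillus subtilis — 4 left.
Spores −: excludes Bacillus anthracis — 3 left.
Esculin +: excludes Corynebacterium jeikeium, Corynebacterium diphtheriae — 1 left.

Nocardia asteroides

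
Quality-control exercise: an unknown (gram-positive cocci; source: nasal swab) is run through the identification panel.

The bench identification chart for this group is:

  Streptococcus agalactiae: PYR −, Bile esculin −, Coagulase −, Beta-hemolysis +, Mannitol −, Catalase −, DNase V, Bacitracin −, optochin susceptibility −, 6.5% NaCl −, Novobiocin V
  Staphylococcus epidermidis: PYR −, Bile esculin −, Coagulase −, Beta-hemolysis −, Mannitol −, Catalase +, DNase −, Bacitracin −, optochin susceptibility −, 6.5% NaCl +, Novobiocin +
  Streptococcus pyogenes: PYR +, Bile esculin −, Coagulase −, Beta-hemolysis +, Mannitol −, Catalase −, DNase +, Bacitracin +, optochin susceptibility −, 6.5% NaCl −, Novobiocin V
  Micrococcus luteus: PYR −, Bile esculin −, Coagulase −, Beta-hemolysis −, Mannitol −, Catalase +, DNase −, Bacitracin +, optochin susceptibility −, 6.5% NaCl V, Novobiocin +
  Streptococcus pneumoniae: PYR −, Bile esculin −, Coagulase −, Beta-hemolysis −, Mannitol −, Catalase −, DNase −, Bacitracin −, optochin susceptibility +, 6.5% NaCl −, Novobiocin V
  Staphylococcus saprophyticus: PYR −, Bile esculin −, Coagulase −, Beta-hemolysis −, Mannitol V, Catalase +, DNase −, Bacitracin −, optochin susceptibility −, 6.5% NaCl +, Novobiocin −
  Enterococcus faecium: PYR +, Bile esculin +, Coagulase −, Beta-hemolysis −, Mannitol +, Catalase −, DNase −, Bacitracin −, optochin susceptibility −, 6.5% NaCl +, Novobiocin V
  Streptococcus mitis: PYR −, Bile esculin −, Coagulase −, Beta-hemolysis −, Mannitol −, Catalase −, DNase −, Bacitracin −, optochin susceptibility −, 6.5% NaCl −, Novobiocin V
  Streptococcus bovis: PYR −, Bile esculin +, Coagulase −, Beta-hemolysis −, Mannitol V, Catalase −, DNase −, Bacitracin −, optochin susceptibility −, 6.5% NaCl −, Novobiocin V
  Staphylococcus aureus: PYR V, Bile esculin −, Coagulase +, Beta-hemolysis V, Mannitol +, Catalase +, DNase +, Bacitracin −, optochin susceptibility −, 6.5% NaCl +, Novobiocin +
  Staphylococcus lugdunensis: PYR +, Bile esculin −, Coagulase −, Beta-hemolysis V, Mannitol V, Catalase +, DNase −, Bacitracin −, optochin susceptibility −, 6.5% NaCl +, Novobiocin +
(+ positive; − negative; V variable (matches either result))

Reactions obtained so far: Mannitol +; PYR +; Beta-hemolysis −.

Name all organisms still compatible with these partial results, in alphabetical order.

Enterococcus faecium, Staphylococcus aureus, Staphylococcus lugdunensis

PYR +: excludes 7 organisms — 4 left.
Beta-hemolysis −: excludes Streptococcus pyogenes — 3 left.
Mannitol +: all 3 remaining candidates are consistent.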